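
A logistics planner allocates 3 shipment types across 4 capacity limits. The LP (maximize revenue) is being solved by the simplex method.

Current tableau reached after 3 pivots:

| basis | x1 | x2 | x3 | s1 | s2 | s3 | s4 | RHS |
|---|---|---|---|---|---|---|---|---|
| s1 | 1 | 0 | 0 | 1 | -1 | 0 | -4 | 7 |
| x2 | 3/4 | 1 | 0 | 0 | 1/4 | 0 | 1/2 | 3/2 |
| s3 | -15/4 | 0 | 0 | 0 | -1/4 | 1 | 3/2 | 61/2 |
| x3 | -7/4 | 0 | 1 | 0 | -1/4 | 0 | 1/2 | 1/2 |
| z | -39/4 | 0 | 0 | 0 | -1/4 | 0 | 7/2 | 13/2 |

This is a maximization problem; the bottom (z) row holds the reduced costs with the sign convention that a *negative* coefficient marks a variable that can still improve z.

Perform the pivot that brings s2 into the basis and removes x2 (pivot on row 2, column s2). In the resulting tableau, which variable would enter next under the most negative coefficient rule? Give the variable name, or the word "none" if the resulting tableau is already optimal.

Pivot element 1/4. New z-row = old z-row − (-1/4)·(row 2/(1/4)).
Updated z-row coefficients: x1: -9, x2: 1, x3: 0, s1: 0, s2: 0, s3: 0, s4: 4.
The most negative is -9 in column x1, so x1 would enter next.

x1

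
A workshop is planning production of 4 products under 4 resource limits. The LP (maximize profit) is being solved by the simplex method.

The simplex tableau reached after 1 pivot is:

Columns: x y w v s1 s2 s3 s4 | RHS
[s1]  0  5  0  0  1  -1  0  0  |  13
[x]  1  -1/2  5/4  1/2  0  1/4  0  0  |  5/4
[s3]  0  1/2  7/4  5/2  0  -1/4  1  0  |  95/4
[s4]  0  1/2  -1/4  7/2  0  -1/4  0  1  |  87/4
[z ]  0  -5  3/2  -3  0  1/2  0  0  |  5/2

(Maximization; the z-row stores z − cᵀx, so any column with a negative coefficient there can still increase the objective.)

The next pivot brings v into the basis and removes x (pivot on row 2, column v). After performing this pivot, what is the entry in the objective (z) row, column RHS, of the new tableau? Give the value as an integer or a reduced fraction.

10

Pivot element is row 2, column v: 1/2.
Normalize row 2: new (row 2, RHS) = (5/4)/(1/2) = 5/2.
z-row ← z-row − (-3)·(new row 2): 5/2 − (-3)·(5/2) = 10.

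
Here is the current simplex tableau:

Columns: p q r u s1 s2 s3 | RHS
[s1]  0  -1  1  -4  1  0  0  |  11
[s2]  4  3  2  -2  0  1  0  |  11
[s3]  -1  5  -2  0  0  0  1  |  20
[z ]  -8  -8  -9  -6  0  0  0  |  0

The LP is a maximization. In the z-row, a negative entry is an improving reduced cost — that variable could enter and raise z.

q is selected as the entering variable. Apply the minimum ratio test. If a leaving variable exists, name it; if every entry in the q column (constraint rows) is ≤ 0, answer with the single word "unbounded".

Ratios: row 1 (s1): entry -1 ≤ 0, skip; row 2 (s2): 11/3 = 11/3; row 3 (s3): 20/5 = 4.
Minimum ratio is in the s2 row, so s2 leaves.

s2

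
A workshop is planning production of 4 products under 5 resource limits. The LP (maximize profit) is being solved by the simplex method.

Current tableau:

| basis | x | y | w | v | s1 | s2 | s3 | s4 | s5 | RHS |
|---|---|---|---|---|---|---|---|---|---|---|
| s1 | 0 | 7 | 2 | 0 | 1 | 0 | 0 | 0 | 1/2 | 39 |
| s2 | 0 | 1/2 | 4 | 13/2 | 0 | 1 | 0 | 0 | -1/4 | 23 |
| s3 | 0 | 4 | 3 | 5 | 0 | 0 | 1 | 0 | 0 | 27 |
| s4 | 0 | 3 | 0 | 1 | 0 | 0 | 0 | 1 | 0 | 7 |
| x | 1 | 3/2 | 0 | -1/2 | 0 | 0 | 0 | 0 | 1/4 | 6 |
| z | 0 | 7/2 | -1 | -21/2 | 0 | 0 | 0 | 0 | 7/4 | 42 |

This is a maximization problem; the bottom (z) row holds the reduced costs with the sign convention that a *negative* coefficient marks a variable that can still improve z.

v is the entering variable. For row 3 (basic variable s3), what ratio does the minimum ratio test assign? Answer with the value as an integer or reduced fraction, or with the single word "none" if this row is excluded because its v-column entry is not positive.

Ratio = RHS / (v entry) = 27 / 5 = 27/5.

27/5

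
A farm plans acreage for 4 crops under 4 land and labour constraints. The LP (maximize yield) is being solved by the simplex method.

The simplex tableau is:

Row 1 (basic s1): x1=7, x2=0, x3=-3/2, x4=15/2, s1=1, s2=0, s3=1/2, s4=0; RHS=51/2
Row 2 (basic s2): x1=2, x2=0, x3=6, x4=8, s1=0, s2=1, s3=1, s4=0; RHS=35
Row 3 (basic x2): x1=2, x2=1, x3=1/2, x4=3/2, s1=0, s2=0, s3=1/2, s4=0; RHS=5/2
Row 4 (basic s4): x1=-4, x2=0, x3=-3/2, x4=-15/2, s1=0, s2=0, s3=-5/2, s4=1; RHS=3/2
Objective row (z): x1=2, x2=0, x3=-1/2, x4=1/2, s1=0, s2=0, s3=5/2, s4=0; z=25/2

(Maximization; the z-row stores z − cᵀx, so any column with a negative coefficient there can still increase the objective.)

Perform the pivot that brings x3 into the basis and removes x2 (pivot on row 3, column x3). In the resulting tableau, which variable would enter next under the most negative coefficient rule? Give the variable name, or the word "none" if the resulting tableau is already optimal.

Pivot element 1/2. New z-row = old z-row − (-1/2)·(row 3/(1/2)).
Updated z-row coefficients: x1: 4, x2: 1, x3: 0, x4: 2, s1: 0, s2: 0, s3: 3, s4: 0.
No coefficient is strictly negative; the tableau after this pivot is optimal.

none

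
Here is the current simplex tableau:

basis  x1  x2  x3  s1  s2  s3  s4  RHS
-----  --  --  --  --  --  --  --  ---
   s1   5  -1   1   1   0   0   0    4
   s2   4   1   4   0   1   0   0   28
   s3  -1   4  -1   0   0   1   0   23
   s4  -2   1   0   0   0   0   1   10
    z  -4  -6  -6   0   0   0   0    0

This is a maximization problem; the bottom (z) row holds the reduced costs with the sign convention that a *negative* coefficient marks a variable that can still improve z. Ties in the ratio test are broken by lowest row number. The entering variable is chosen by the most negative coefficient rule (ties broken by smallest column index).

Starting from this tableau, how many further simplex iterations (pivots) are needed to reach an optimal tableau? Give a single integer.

pivot: x2 in, s3 out → z = 69/2
pivot: x3 in, s2 out → z = 1254/17
No improving column remains; optimal.

2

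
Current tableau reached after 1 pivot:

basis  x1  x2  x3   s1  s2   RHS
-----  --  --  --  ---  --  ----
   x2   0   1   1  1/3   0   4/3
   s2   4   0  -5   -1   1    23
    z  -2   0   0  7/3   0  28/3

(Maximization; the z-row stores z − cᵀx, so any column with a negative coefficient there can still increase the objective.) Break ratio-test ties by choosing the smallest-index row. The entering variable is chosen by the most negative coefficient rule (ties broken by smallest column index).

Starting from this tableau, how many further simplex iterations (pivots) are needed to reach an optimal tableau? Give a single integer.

pivot: x1 in, s2 out → z = 125/6
pivot: x3 in, x2 out → z = 145/6
No improving column remains; optimal.

2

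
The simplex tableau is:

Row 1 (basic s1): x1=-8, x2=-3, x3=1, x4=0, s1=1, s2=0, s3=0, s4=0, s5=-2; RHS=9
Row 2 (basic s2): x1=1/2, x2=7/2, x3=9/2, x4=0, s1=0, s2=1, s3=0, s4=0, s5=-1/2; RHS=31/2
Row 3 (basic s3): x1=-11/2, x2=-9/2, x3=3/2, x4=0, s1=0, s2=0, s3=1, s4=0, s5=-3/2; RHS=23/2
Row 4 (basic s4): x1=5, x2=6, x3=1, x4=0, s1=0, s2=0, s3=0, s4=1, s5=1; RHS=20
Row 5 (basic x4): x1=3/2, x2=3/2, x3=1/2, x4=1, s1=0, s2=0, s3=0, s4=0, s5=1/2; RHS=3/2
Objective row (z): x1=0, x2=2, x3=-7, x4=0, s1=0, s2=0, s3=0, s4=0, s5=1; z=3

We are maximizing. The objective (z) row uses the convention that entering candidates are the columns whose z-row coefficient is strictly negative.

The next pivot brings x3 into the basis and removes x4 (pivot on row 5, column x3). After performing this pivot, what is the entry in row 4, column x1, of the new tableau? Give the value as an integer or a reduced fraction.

Pivot element is row 5, column x3: 1/2.
Normalize row 5: new (row 5, x1) = (3/2)/(1/2) = 3.
row 4 ← row 4 − 1·(new row 5): 5 − 1·3 = 2.

2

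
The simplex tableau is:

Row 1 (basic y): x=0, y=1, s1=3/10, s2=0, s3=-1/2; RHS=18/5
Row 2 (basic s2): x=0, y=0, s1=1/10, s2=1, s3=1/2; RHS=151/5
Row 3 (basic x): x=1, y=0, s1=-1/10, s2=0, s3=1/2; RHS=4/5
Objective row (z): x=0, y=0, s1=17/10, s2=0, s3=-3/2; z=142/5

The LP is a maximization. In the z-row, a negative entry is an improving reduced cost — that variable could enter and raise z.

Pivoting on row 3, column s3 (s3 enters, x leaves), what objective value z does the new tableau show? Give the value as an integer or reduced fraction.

Minimum ratio for s3: (4/5)/(1/2) = 8/5.
z changes by −(z-row coeff of s3)·ratio = −(-3/2)·(8/5) = 12/5.
New z = 142/5 + (12/5) = 154/5.

154/5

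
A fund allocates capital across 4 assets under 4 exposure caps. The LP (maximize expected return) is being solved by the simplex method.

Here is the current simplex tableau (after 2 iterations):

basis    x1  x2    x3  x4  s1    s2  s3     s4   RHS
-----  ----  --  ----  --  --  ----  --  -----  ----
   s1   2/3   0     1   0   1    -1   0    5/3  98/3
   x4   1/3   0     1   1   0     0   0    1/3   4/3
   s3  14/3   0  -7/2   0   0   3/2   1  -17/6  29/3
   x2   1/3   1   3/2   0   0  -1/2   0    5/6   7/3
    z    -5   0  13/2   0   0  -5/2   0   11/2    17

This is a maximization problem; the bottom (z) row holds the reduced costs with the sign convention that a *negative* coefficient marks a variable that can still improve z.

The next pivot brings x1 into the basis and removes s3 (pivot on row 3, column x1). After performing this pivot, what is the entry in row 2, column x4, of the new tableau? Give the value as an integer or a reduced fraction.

1

Pivot element is row 3, column x1: 14/3.
Normalize row 3: new (row 3, x4) = 0/(14/3) = 0.
row 2 ← row 2 − (1/3)·(new row 3): 1 − (1/3)·0 = 1.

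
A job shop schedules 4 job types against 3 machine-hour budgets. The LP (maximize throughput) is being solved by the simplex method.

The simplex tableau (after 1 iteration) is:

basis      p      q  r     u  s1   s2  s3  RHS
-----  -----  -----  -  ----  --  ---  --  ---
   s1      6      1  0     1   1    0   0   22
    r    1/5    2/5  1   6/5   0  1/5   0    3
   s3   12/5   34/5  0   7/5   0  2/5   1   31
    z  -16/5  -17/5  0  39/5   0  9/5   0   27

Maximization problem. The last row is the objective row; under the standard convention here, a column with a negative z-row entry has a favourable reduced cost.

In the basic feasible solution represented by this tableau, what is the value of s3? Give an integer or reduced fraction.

s3 is basic (row 3); its value is the RHS of that row: 31.

31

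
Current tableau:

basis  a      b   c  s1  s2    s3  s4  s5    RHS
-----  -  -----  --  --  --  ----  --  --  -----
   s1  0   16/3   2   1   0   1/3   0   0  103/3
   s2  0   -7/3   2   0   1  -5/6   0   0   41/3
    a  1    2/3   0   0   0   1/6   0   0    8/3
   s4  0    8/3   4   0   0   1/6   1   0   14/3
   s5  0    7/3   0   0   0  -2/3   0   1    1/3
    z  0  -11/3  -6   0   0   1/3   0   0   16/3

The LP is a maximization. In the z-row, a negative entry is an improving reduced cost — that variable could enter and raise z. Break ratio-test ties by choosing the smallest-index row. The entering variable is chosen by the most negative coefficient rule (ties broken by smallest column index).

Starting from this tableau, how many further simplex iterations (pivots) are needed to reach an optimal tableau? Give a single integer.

pivot: c in, s4 out → z = 37/3
No improving column remains; optimal.

1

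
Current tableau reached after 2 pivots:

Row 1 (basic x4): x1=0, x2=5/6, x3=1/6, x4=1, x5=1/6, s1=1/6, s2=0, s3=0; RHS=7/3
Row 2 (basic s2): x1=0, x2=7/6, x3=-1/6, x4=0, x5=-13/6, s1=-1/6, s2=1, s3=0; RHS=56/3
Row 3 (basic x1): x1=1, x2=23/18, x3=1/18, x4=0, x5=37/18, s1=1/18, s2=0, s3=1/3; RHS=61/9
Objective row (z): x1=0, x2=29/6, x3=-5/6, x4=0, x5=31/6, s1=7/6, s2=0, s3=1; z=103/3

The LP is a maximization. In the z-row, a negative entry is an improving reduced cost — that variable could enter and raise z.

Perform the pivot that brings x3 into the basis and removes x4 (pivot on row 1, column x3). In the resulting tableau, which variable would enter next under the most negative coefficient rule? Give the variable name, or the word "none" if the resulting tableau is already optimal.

Pivot element 1/6. New z-row = old z-row − (-5/6)·(row 1/(1/6)).
Updated z-row coefficients: x1: 0, x2: 9, x3: 0, x4: 5, x5: 6, s1: 2, s2: 0, s3: 1.
No coefficient is strictly negative; the tableau after this pivot is optimal.

none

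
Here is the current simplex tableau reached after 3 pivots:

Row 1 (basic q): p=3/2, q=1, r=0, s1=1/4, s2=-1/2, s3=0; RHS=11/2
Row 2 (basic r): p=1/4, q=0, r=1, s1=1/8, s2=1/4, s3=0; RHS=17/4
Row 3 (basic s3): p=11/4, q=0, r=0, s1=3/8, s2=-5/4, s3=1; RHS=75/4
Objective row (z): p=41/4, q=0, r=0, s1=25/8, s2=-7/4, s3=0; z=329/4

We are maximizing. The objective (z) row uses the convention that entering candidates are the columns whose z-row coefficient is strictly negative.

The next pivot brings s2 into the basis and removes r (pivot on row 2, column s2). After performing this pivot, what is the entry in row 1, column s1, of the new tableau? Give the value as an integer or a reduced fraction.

Pivot element is row 2, column s2: 1/4.
Normalize row 2: new (row 2, s1) = (1/8)/(1/4) = 1/2.
row 1 ← row 1 − (-1/2)·(new row 2): 1/4 − (-1/2)·(1/2) = 1/2.

1/2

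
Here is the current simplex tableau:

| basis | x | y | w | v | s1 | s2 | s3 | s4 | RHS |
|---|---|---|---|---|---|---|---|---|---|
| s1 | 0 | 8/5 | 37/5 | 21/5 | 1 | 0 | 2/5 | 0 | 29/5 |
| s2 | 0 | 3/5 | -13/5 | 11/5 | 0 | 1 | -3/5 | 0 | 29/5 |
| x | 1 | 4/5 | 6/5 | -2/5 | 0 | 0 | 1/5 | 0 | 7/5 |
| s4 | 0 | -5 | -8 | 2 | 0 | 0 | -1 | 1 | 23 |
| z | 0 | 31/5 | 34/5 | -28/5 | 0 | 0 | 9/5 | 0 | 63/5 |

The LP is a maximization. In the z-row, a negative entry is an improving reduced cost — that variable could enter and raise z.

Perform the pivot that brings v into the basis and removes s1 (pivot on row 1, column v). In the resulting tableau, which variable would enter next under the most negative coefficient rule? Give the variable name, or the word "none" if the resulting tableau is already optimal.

none

Pivot element 21/5. New z-row = old z-row − (-28/5)·(row 1/(21/5)).
Updated z-row coefficients: x: 0, y: 25/3, w: 50/3, v: 0, s1: 4/3, s2: 0, s3: 7/3, s4: 0.
No coefficient is strictly negative; the tableau after this pivot is optimal.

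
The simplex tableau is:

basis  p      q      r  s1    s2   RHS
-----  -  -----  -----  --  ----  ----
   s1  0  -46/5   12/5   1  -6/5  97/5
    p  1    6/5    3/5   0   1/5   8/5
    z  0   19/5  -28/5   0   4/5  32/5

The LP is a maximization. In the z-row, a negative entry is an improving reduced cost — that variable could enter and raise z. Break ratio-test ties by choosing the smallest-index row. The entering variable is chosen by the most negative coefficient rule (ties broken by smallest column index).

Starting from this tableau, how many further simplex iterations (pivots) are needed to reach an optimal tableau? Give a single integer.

1

pivot: r in, p out → z = 64/3
No improving column remains; optimal.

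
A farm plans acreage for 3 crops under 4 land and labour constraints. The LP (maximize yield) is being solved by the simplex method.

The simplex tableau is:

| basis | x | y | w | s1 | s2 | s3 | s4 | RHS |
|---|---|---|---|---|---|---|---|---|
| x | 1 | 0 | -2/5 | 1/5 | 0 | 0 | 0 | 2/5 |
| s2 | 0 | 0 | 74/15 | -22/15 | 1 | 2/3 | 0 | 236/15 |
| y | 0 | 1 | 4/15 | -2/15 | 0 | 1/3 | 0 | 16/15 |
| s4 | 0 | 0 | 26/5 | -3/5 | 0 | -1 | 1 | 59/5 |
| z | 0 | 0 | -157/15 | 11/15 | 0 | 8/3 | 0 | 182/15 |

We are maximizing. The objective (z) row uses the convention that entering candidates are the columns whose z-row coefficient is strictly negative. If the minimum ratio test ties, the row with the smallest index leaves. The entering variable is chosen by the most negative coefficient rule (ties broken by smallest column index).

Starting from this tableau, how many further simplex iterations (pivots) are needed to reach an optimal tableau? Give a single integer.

2

pivot: w in, s4 out → z = 933/26
pivot: s1 in, x out → z = 479/12
No improving column remains; optimal.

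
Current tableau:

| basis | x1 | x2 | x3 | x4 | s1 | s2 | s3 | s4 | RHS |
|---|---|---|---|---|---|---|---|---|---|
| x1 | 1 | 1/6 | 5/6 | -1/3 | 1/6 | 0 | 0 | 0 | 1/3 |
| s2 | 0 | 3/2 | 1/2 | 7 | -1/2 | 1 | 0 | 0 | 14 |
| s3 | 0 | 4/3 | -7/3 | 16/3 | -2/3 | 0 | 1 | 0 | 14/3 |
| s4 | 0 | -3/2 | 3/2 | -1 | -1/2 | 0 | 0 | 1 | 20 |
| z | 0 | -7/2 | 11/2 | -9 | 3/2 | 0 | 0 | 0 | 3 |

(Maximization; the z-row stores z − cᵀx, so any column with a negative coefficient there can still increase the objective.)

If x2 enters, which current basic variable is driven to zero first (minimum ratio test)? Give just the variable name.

x1

Ratios: row 1 (x1): (1/3)/(1/6) = 2; row 2 (s2): 14/(3/2) = 28/3; row 3 (s3): (14/3)/(4/3) = 7/2; row 4 (s4): entry -3/2 ≤ 0, skip.
Minimum ratio 2 is in the x1 row, so x1 leaves.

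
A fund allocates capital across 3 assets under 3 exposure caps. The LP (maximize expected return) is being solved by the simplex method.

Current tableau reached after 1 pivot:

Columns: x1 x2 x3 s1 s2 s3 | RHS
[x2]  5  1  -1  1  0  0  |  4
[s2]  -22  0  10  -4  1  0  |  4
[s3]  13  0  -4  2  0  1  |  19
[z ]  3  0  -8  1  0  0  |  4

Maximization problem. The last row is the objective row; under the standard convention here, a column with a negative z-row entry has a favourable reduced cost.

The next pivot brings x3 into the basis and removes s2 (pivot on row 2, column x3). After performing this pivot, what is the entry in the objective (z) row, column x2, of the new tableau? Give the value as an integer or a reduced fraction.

Pivot element is row 2, column x3: 10.
Normalize row 2: new (row 2, x2) = 0/10 = 0.
z-row ← z-row − (-8)·(new row 2): 0 − (-8)·0 = 0.

0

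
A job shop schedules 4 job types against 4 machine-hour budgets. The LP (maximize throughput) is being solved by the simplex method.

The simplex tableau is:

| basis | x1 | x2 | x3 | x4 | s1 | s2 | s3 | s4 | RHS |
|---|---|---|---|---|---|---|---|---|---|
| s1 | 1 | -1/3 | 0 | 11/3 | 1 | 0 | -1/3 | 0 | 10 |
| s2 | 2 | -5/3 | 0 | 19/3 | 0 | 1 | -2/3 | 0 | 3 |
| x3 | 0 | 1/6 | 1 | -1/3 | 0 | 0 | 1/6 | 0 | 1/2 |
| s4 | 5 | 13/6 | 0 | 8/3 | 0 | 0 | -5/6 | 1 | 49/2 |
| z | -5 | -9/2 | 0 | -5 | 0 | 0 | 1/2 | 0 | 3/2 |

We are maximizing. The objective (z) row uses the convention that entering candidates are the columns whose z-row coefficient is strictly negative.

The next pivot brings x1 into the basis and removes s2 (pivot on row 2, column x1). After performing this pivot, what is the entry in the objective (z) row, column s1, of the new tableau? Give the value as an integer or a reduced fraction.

Pivot element is row 2, column x1: 2.
Normalize row 2: new (row 2, s1) = 0/2 = 0.
z-row ← z-row − (-5)·(new row 2): 0 − (-5)·0 = 0.

0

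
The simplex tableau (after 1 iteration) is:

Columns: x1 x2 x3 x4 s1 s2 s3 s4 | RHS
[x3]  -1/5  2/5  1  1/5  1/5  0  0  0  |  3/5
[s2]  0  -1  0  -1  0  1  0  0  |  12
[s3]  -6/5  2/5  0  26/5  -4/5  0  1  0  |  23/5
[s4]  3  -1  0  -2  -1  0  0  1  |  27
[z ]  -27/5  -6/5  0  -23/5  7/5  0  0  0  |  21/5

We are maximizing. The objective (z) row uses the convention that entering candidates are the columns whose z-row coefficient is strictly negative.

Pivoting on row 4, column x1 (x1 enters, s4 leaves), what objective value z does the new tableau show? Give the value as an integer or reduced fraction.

Minimum ratio for x1: 27/3 = 9.
z changes by −(z-row coeff of x1)·ratio = −(-27/5)·9 = 243/5.
New z = 21/5 + (243/5) = 264/5.

264/5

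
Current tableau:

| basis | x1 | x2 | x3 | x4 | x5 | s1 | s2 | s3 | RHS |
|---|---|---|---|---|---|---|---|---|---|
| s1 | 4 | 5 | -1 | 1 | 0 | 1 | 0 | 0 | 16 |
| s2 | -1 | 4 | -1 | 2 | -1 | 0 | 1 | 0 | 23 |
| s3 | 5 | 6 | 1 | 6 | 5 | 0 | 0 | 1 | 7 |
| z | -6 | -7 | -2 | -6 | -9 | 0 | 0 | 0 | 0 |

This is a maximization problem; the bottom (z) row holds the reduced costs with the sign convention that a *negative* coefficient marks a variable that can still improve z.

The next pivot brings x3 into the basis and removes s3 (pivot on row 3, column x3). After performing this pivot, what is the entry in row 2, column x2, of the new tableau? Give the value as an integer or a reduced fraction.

10

Pivot element is row 3, column x3: 1.
Normalize row 3: new (row 3, x2) = 6/1 = 6.
row 2 ← row 2 − (-1)·(new row 3): 4 − (-1)·6 = 10.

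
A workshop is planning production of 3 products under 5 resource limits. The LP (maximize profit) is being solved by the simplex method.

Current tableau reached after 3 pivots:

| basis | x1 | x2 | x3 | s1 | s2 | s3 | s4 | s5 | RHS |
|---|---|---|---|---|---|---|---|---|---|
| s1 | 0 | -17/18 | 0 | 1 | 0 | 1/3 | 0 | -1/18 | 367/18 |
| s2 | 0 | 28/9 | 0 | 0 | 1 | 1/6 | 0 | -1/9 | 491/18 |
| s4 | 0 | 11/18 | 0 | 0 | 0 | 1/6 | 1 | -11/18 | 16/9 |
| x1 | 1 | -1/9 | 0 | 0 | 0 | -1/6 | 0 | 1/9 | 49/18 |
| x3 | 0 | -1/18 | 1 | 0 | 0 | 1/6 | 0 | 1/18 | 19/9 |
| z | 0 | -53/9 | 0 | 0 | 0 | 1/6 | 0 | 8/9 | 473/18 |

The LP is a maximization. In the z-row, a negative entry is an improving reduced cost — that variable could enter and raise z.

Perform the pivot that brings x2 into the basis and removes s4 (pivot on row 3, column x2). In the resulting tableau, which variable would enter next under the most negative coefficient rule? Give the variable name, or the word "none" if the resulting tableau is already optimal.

s5

Pivot element 11/18. New z-row = old z-row − (-53/9)·(row 3/(11/18)).
Updated z-row coefficients: x1: 0, x2: 0, x3: 0, s1: 0, s2: 0, s3: 39/22, s4: 106/11, s5: -5.
The most negative is -5 in column s5, so s5 would enter next.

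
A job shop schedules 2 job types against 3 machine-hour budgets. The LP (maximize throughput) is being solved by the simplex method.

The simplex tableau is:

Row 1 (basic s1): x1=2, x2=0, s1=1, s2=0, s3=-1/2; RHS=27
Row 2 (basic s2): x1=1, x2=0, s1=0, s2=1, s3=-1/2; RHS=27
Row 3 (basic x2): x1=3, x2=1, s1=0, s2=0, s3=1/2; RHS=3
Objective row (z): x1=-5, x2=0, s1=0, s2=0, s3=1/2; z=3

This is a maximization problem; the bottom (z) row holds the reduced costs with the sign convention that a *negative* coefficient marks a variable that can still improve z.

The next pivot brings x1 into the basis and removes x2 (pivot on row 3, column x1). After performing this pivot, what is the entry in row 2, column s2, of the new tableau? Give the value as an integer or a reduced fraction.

Pivot element is row 3, column x1: 3.
Normalize row 3: new (row 3, s2) = 0/3 = 0.
row 2 ← row 2 − 1·(new row 3): 1 − 1·0 = 1.

1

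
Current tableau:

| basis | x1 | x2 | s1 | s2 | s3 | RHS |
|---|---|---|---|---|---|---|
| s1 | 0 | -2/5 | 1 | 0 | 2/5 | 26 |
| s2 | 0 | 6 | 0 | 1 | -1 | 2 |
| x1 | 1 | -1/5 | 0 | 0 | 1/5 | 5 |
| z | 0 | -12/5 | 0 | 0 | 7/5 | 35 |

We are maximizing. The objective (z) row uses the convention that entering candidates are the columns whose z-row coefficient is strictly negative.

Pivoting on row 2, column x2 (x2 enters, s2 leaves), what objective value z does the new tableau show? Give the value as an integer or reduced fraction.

Minimum ratio for x2: 2/6 = 1/3.
z changes by −(z-row coeff of x2)·ratio = −(-12/5)·(1/3) = 4/5.
New z = 35 + (4/5) = 179/5.

179/5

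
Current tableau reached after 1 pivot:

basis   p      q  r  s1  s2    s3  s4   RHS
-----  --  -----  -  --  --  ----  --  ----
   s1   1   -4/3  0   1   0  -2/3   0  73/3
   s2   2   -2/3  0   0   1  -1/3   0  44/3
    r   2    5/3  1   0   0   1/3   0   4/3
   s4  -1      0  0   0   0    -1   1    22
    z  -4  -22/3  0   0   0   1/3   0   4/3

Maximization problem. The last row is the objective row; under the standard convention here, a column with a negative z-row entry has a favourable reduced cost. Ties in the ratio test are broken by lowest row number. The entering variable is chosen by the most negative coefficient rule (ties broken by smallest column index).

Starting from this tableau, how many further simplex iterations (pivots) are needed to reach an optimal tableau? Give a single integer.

pivot: q in, r out → z = 36/5
No improving column remains; optimal.

1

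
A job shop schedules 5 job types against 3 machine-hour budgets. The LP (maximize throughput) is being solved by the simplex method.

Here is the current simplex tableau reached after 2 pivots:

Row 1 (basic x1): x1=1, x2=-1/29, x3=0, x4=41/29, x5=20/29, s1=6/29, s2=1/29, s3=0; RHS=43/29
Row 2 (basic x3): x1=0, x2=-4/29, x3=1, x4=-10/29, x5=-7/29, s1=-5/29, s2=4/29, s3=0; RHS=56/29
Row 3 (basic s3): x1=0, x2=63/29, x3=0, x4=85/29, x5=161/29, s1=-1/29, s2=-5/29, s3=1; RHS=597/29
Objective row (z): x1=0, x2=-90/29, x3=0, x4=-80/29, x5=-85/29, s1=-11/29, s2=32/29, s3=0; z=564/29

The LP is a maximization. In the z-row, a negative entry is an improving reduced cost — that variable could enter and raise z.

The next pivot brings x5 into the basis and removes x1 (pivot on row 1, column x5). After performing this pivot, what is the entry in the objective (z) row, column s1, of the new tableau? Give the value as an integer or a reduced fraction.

Pivot element is row 1, column x5: 20/29.
Normalize row 1: new (row 1, s1) = (6/29)/(20/29) = 3/10.
z-row ← z-row − (-85/29)·(new row 1): -11/29 − (-85/29)·(3/10) = 1/2.

1/2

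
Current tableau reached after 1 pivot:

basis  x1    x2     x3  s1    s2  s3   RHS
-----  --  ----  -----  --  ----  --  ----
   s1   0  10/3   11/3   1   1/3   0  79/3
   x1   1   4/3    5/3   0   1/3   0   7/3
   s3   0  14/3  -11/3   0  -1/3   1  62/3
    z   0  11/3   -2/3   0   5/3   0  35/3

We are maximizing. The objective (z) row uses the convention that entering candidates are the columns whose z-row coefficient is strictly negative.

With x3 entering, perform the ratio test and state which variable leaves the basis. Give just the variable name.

x1

Ratios: row 1 (s1): (79/3)/(11/3) = 79/11; row 2 (x1): (7/3)/(5/3) = 7/5; row 3 (s3): entry -11/3 ≤ 0, skip.
Minimum ratio 7/5 is in the x1 row, so x1 leaves.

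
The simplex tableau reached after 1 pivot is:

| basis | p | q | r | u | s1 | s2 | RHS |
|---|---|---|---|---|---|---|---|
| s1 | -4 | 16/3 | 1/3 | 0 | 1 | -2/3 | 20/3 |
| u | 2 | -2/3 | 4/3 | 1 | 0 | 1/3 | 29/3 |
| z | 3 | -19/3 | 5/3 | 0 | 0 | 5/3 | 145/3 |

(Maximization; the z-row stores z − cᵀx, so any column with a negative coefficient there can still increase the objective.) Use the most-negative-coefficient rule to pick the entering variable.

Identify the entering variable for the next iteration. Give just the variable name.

q

Objective-row coefficients: p: 3, q: -19/3, r: 5/3, u: 0, s1: 0, s2: 5/3.
The most negative is -19/3 in column q, so q enters.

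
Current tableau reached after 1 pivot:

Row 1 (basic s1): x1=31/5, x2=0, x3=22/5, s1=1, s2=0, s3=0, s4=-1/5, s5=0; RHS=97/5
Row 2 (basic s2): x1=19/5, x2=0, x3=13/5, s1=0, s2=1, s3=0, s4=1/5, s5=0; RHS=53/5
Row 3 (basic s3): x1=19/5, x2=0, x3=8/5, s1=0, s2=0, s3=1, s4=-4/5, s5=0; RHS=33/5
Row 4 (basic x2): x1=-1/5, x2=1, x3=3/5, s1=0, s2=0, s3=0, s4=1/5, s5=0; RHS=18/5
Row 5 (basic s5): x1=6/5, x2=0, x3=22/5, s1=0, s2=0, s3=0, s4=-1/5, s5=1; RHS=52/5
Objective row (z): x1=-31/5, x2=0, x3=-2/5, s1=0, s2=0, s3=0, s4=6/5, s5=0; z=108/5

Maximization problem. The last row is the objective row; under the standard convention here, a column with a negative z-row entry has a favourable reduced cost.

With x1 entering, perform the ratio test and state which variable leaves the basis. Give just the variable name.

Ratios: row 1 (s1): (97/5)/(31/5) = 97/31; row 2 (s2): (53/5)/(19/5) = 53/19; row 3 (s3): (33/5)/(19/5) = 33/19; row 4 (x2): entry -1/5 ≤ 0, skip; row 5 (s5): (52/5)/(6/5) = 26/3.
Minimum ratio 33/19 is in the s3 row, so s3 leaves.

s3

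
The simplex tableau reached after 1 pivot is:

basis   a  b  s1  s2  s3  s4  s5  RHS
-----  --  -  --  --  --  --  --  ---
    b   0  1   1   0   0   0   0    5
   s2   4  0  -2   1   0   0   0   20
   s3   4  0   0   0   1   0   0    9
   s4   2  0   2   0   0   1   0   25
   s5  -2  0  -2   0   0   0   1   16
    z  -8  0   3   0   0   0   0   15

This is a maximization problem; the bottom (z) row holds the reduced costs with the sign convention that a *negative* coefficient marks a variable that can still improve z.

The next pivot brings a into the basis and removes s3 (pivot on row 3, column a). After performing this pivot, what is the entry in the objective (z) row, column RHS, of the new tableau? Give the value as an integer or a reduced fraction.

Pivot element is row 3, column a: 4.
Normalize row 3: new (row 3, RHS) = 9/4 = 9/4.
z-row ← z-row − (-8)·(new row 3): 15 − (-8)·(9/4) = 33.

33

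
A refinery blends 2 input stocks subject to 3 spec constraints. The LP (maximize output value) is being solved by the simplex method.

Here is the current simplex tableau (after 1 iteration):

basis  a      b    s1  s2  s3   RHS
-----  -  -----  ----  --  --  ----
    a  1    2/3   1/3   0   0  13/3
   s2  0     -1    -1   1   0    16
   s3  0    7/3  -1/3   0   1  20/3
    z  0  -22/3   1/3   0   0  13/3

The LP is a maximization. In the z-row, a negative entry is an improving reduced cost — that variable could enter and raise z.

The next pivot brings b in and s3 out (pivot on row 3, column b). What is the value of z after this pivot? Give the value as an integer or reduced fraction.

177/7

Minimum ratio for b: (20/3)/(7/3) = 20/7.
z changes by −(z-row coeff of b)·ratio = −(-22/3)·(20/7) = 440/21.
New z = 13/3 + (440/21) = 177/7.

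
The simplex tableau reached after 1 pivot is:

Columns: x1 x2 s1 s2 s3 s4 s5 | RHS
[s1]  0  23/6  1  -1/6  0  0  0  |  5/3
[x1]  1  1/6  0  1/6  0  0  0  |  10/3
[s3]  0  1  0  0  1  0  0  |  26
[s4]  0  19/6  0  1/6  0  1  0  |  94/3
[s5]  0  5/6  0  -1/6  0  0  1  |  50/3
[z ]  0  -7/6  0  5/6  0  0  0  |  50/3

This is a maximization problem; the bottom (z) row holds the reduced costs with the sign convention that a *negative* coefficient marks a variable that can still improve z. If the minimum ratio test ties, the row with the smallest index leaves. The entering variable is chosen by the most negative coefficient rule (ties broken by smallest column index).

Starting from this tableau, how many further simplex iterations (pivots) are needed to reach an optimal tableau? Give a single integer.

1

pivot: x2 in, s1 out → z = 395/23
No improving column remains; optimal.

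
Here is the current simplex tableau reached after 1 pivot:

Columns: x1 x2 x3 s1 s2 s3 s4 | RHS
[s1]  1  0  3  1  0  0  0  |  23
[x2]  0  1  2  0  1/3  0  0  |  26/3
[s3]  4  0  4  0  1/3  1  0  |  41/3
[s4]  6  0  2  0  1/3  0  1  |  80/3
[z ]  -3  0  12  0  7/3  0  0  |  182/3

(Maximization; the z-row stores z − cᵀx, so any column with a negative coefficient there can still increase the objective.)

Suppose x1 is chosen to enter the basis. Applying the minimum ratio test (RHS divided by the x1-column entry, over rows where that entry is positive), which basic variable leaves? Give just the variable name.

Ratios: row 1 (s1): 23/1 = 23; row 2 (x2): entry 0 ≤ 0, skip; row 3 (s3): (41/3)/4 = 41/12; row 4 (s4): (80/3)/6 = 40/9.
Minimum ratio 41/12 is in the s3 row, so s3 leaves.

s3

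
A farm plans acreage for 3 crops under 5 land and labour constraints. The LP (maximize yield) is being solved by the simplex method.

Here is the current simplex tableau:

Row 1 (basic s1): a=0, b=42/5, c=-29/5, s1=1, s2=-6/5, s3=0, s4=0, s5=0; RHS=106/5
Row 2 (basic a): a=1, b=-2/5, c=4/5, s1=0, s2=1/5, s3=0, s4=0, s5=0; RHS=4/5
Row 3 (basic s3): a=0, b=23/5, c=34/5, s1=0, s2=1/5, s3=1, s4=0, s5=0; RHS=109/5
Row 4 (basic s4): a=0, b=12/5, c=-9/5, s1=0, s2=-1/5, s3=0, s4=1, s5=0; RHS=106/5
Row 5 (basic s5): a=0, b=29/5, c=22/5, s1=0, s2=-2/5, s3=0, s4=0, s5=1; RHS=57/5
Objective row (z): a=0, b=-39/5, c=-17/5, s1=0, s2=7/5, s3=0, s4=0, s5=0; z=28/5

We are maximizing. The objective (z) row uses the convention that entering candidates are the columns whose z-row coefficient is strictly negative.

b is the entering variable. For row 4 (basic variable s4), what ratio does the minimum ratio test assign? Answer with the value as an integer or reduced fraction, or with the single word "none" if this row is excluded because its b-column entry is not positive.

Ratio = RHS / (b entry) = (106/5) / (12/5) = 53/6.

53/6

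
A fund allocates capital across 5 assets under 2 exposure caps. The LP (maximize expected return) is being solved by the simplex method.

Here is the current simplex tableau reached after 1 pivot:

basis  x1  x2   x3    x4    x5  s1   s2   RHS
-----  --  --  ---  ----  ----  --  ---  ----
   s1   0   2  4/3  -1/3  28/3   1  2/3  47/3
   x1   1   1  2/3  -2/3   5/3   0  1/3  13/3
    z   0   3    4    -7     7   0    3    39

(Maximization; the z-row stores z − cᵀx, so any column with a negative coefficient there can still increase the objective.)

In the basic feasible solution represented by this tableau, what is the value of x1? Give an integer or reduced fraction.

13/3

x1 is basic (row 2); its value is the RHS of that row: 13/3.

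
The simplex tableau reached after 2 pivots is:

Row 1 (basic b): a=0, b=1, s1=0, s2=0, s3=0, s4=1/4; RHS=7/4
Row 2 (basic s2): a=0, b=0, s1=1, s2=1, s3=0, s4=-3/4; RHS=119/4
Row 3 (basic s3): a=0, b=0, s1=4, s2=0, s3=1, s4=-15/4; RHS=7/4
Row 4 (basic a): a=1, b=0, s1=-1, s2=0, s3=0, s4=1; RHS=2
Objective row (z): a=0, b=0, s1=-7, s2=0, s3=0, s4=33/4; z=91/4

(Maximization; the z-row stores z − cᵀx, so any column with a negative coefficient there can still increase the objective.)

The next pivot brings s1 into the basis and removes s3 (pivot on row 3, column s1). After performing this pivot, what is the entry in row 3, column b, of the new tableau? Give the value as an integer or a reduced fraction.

Pivot element is row 3, column s1: 4.
Normalize row 3: new (row 3, b) = 0/4 = 0.
Row 3 is the pivot row, so the entry is 0.

0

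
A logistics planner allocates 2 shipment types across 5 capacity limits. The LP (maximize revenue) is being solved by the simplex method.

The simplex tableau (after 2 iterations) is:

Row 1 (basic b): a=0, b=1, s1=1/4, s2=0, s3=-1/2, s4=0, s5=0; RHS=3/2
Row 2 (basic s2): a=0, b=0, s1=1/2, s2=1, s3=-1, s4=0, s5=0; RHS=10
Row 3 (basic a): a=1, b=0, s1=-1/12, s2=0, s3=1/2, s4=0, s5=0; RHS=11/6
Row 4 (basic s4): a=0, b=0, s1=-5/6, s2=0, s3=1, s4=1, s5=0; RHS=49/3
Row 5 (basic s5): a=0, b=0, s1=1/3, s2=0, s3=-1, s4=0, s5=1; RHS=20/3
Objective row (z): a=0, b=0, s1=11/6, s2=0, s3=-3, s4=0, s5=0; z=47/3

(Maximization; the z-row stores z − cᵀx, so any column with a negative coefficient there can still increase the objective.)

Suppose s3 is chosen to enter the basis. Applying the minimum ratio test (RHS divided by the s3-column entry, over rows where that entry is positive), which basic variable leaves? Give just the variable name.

a

Ratios: row 1 (b): entry -1/2 ≤ 0, skip; row 2 (s2): entry -1 ≤ 0, skip; row 3 (a): (11/6)/(1/2) = 11/3; row 4 (s4): (49/3)/1 = 49/3; row 5 (s5): entry -1 ≤ 0, skip.
Minimum ratio 11/3 is in the a row, so a leaves.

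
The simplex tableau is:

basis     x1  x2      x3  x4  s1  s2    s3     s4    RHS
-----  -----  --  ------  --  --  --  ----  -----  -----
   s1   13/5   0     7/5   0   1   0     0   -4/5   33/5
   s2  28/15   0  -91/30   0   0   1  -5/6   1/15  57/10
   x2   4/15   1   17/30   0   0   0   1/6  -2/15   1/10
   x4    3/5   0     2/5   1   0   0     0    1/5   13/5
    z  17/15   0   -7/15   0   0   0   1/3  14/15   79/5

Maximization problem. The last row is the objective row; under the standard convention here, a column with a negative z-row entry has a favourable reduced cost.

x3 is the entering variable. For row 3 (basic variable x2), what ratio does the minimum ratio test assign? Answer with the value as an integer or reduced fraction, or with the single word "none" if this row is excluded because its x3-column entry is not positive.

3/17

Ratio = RHS / (x3 entry) = (1/10) / (17/30) = 3/17.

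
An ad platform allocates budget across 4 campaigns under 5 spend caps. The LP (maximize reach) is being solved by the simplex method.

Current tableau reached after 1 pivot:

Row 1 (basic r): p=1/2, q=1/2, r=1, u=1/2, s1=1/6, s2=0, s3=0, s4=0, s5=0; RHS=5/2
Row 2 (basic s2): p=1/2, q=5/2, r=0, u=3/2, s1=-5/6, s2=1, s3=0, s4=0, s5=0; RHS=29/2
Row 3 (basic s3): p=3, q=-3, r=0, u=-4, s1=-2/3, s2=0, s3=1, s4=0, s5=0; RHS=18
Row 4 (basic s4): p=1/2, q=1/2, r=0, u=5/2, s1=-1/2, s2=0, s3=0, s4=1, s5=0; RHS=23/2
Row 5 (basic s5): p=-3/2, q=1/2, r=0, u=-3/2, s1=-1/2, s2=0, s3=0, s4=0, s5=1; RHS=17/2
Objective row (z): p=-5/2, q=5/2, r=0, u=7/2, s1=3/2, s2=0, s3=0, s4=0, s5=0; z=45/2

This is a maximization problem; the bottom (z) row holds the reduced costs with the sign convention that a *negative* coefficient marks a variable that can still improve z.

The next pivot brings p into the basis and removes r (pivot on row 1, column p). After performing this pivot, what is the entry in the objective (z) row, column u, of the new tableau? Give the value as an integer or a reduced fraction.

6

Pivot element is row 1, column p: 1/2.
Normalize row 1: new (row 1, u) = (1/2)/(1/2) = 1.
z-row ← z-row − (-5/2)·(new row 1): 7/2 − (-5/2)·1 = 6.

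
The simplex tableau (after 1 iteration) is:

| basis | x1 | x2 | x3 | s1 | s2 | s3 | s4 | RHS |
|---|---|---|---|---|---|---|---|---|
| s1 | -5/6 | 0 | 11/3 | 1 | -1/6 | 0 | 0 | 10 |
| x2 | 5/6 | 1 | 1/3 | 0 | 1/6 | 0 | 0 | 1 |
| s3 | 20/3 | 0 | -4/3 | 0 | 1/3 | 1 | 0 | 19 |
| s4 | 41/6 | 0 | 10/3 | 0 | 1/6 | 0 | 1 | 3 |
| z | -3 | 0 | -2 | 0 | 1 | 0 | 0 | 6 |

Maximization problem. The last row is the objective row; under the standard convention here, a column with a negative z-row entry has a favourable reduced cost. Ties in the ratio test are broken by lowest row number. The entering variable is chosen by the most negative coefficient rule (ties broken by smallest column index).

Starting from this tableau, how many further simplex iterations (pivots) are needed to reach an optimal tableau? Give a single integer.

2

pivot: x1 in, s4 out → z = 300/41
pivot: x3 in, x1 out → z = 39/5
No improving column remains; optimal.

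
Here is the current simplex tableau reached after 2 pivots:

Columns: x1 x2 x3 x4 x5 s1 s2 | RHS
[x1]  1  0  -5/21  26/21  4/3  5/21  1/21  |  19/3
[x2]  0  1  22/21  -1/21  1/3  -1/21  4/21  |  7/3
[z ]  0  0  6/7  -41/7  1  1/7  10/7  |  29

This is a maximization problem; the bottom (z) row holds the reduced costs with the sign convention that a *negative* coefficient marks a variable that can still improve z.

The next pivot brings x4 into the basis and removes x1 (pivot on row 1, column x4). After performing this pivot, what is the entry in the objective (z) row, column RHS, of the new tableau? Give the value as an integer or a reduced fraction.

Pivot element is row 1, column x4: 26/21.
Normalize row 1: new (row 1, RHS) = (19/3)/(26/21) = 133/26.
z-row ← z-row − (-41/7)·(new row 1): 29 − (-41/7)·(133/26) = 1533/26.

1533/26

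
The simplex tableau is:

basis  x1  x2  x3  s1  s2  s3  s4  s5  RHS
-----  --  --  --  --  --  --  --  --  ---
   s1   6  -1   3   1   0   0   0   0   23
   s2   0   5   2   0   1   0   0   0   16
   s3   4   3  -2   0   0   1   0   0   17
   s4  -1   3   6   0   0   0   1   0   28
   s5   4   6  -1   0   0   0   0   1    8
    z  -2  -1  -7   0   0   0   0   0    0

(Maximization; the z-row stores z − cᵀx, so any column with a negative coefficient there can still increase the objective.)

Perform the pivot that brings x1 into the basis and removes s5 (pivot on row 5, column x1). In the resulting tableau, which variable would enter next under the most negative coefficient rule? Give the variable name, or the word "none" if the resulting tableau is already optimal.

Pivot element 4. New z-row = old z-row − (-2)·(row 5/4).
Updated z-row coefficients: x1: 0, x2: 2, x3: -15/2, s1: 0, s2: 0, s3: 0, s4: 0, s5: 1/2.
The most negative is -15/2 in column x3, so x3 would enter next.

x3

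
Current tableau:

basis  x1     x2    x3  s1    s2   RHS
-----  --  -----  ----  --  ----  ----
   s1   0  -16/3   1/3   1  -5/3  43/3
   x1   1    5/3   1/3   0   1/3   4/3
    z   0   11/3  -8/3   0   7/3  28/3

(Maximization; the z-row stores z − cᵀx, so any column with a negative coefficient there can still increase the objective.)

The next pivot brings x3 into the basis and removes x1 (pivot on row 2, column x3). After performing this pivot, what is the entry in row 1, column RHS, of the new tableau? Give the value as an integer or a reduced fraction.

13

Pivot element is row 2, column x3: 1/3.
Normalize row 2: new (row 2, RHS) = (4/3)/(1/3) = 4.
row 1 ← row 1 − (1/3)·(new row 2): 43/3 − (1/3)·4 = 13.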